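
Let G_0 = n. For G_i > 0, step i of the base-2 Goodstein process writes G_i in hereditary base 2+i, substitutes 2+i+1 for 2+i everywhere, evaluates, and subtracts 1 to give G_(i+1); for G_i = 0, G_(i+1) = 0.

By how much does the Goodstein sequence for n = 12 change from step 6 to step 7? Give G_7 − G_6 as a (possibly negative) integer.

3352566707

i=0: 12 = 2^(2 + 1) + 2^2 (b=2); 2→3: 3^(3 + 1) + 3^3 = 108; 108−1 = 107
i=1: 107 = 3^(3 + 1) + 2·3^2 + 2·3 + 2 (b=3); 3→4: 4^(4 + 1) + 2·4^2 + 2·4 + 2 = 1066; 1066−1 = 1065
i=2: 1065 = 4^(4 + 1) + 2·4^2 + 2·4 + 1 (b=4); 4→5: 5^(5 + 1) + 2·5^2 + 2·5 + 1 = 15686; 15686−1 = 15685
i=3: 15685 = 5^(5 + 1) + 2·5^2 + 2·5 (b=5); 5→6: 6^(6 + 1) + 2·6^2 + 2·6 = 280020; 280020−1 = 280019
i=4: 280019 = 6^(6 + 1) + 2·6^2 + 6 + 5 (b=6); 6→7: 7^(7 + 1) + 2·7^2 + 7 + 5 = 5764911; 5764911−1 = 5764910
i=5: 5764910 = 7^(7 + 1) + 2·7^2 + 7 + 4 (b=7); 7→8: 8^(8 + 1) + 2·8^2 + 8 + 4 = 134217868; 134217868−1 = 134217867
i=6: 134217867 = 8^(8 + 1) + 2·8^2 + 8 + 3 (b=8); 8→9: 9^(9 + 1) + 2·9^2 + 9 + 3 = 3486784575; 3486784575−1 = 3486784574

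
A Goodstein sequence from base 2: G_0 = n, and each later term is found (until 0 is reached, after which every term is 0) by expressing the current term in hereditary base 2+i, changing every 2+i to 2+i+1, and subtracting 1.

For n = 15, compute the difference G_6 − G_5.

144406599

step 0: 15 = 2^(2 + 1) + 2^2 + 2 + 1; sub 3 for 2: 3^(3 + 1) + 3^3 + 3 + 1; = 112; G_1 = 112−1 = 111
step 1: 111 = 3^(3 + 1) + 3^3 + 3; sub 4 for 3: 4^(4 + 1) + 4^4 + 4; = 1284; G_2 = 1284−1 = 1283
step 2: 1283 = 4^(4 + 1) + 4^4 + 3; sub 5 for 4: 5^(5 + 1) + 5^5 + 3; = 18753; G_3 = 18753−1 = 18752
step 3: 18752 = 5^(5 + 1) + 5^5 + 2; sub 6 for 5: 6^(6 + 1) + 6^6 + 2; = 326594; G_4 = 326594−1 = 326593
step 4: 326593 = 6^(6 + 1) + 6^6 + 1; sub 7 for 6: 7^(7 + 1) + 7^7 + 1; = 6588345; G_5 = 6588345−1 = 6588344
step 5: 6588344 = 7^(7 + 1) + 7^7; sub 8 for 7: 8^(8 + 1) + 8^8; = 150994944; G_6 = 150994944−1 = 150994943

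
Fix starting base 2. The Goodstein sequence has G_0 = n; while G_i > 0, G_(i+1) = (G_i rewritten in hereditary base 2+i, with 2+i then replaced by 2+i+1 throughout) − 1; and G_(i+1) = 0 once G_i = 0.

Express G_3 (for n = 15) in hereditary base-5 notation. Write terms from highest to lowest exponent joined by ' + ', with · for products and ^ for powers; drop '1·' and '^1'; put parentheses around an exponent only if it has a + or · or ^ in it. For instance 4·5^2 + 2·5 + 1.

5^(5 + 1) + 5^5 + 2

G_0 = 15. HB_2(15) = 2^(2 + 1) + 2^2 + 2 + 1. Bump = 112. G_1 = 111.
G_1 = 111. HB_3(111) = 3^(3 + 1) + 3^3 + 3. Bump = 1284. G_2 = 1283.
G_2 = 1283. HB_4(1283) = 4^(4 + 1) + 4^4 + 3. Bump = 18753. G_3 = 18752.
G_3 = 18752. HB_5(18752) = 5^(5 + 1) + 5^5 + 2. Bump = 326594. G_4 = 326593.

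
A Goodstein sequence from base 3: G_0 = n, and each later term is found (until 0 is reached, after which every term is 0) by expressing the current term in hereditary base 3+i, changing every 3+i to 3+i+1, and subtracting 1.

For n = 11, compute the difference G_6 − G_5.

4

step 0: 11 = 3^2 + 2; sub 4 for 3: 4^2 + 2; = 18; G_1 = 18−1 = 17
step 1: 17 = 4^2 + 1; sub 5 for 4: 5^2 + 1; = 26; G_2 = 26−1 = 25
step 2: 25 = 5^2; sub 6 for 5: 6^2; = 36; G_3 = 36−1 = 35
step 3: 35 = 5·6 + 5; sub 7 for 6: 5·7 + 5; = 40; G_4 = 40−1 = 39
step 4: 39 = 5·7 + 4; sub 8 for 7: 5·8 + 4; = 44; G_5 = 44−1 = 43
step 5: 43 = 5·8 + 3; sub 9 for 8: 5·9 + 3; = 48; G_6 = 48−1 = 47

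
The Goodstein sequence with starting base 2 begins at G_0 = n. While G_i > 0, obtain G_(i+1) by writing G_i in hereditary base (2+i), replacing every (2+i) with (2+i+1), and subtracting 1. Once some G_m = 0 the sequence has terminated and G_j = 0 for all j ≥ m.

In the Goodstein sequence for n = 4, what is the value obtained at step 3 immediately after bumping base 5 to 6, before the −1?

i=0: 4 = 2^2 (b=2); 2→3: 3^3 = 27; 27−1 = 26
i=1: 26 = 2·3^2 + 2·3 + 2 (b=3); 3→4: 2·4^2 + 2·4 + 2 = 42; 42−1 = 41
i=2: 41 = 2·4^2 + 2·4 + 1 (b=4); 4→5: 2·5^2 + 2·5 + 1 = 61; 61−1 = 60
i=3: 60 = 2·5^2 + 2·5 (b=5); 5→6: 2·6^2 + 2·6 = 84; 84−1 = 83

84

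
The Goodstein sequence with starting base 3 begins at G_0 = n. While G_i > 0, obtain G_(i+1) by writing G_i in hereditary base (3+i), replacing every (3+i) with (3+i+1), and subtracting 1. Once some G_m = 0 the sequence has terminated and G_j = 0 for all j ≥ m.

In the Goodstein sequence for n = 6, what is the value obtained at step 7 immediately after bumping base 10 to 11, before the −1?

5

i=0: 6 = 2·3 (b=3); 3→4: 2·4 = 8; 8−1 = 7
i=1: 7 = 4 + 3 (b=4); 4→5: 5 + 3 = 8; 8−1 = 7
i=2: 7 = 5 + 2 (b=5); 5→6: 6 + 2 = 8; 8−1 = 7
i=3: 7 = 6 + 1 (b=6); 6→7: 7 + 1 = 8; 8−1 = 7
i=4: 7 = 7 (b=7); 7→8: 8 = 8; 8−1 = 7
i=5: 7 = 7 (b=8); 8→9: 7 = 7; 7−1 = 6
i=6: 6 = 6 (b=9); 9→10: 6 = 6; 6−1 = 5
i=7: 5 = 5 (b=10); 10→11: 5 = 5; 5−1 = 4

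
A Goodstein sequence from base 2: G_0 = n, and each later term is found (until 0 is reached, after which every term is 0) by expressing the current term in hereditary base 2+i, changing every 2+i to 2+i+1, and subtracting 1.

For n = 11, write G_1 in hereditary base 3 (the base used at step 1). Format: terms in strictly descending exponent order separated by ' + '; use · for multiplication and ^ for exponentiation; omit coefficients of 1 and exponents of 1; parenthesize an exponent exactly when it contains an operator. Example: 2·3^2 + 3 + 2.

i=0: 11 = 2^(2 + 1) + 2 + 1 (b=2); 2→3: 3^(3 + 1) + 3 + 1 = 85; 85−1 = 84
i=1: 84 = 3^(3 + 1) + 3 (b=3); 3→4: 4^(4 + 1) + 4 = 1028; 1028−1 = 1027

3^(3 + 1) + 3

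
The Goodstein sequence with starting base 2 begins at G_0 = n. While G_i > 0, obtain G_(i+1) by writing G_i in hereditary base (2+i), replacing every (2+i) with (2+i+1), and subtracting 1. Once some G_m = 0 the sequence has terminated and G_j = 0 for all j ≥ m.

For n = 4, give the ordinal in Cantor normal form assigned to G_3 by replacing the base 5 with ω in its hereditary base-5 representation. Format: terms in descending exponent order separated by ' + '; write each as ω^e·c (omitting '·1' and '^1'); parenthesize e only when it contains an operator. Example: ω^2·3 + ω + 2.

4 —HB2→ 2^2 —bump→ 3^3 = 27 —(−1)→ 26
26 —HB3→ 2·3^2 + 2·3 + 2 —bump→ 2·4^2 + 2·4 + 2 = 42 —(−1)→ 41
41 —HB4→ 2·4^2 + 2·4 + 1 —bump→ 2·5^2 + 2·5 + 1 = 61 —(−1)→ 60
60 —HB5→ 2·5^2 + 2·5 —bump→ 2·6^2 + 2·6 = 84 —(−1)→ 83

ω^2·2 + ω·2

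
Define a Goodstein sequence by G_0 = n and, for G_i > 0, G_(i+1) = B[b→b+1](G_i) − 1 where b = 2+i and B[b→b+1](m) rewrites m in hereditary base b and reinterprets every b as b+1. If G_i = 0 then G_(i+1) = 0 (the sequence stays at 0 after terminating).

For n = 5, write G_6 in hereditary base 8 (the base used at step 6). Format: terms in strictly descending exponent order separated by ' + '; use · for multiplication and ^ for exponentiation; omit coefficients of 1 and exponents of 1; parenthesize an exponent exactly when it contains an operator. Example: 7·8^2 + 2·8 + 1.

3·8^3 + 3·8^2 + 2·8 + 7

G_0=5  [base 2] 2^2 + 1  →[2↦3]→  3^3 + 1 = 28  −1 ⇒ G_1=27
G_1=27  [base 3] 3^3  →[3↦4]→  4^4 = 256  −1 ⇒ G_2=255
G_2=255  [base 4] 3·4^3 + 3·4^2 + 3·4 + 3  →[4↦5]→  3·5^3 + 3·5^2 + 3·5 + 3 = 468  −1 ⇒ G_3=467
G_3=467  [base 5] 3·5^3 + 3·5^2 + 3·5 + 2  →[5↦6]→  3·6^3 + 3·6^2 + 3·6 + 2 = 776  −1 ⇒ G_4=775
G_4=775  [base 6] 3·6^3 + 3·6^2 + 3·6 + 1  →[6↦7]→  3·7^3 + 3·7^2 + 3·7 + 1 = 1198  −1 ⇒ G_5=1197
G_5=1197  [base 7] 3·7^3 + 3·7^2 + 3·7  →[7↦8]→  3·8^3 + 3·8^2 + 3·8 = 1752  −1 ⇒ G_6=1751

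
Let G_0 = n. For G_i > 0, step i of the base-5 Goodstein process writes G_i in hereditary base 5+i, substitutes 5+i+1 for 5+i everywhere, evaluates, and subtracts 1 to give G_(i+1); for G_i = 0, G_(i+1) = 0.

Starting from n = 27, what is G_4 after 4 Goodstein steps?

69

G_0 = 27. HB_5(27) = 5^2 + 2. Bump = 38. G_1 = 37.
G_1 = 37. HB_6(37) = 6^2 + 1. Bump = 50. G_2 = 49.
G_2 = 49. HB_7(49) = 7^2. Bump = 64. G_3 = 63.
G_3 = 63. HB_8(63) = 7·8 + 7. Bump = 70. G_4 = 69.
G_4 = 69. HB_9(69) = 7·9 + 6. Bump = 76. G_5 = 75.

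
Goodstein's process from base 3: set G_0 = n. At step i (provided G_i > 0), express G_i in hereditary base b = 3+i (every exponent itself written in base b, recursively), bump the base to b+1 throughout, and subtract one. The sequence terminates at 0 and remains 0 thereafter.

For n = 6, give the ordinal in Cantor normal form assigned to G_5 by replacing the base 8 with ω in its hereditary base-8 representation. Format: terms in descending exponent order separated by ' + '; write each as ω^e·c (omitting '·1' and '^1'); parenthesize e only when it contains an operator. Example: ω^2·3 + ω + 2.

7

G_0=6  [base 3] 2·3  →[3↦4]→  2·4 = 8  −1 ⇒ G_1=7
G_1=7  [base 4] 4 + 3  →[4↦5]→  5 + 3 = 8  −1 ⇒ G_2=7
G_2=7  [base 5] 5 + 2  →[5↦6]→  6 + 2 = 8  −1 ⇒ G_3=7
G_3=7  [base 6] 6 + 1  →[6↦7]→  7 + 1 = 8  −1 ⇒ G_4=7
G_4=7  [base 7] 7  →[7↦8]→  8 = 8  −1 ⇒ G_5=7
G_5=7  [base 8] 7  →[8↦9]→  7 = 7  −1 ⇒ G_6=6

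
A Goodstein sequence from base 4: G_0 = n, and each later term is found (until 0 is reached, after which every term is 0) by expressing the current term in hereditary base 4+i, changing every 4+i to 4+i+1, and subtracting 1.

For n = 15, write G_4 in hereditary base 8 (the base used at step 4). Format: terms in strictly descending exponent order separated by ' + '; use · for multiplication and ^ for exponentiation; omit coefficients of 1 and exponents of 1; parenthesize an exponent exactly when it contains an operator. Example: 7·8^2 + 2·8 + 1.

[0] 15 ≡ 3·4 + 3 (base 4). Lift 5: 18. −1: 17.
[1] 17 ≡ 3·5 + 2 (base 5). Lift 6: 20. −1: 19.
[2] 19 ≡ 3·6 + 1 (base 6). Lift 7: 22. −1: 21.
[3] 21 ≡ 3·7 (base 7). Lift 8: 24. −1: 23.

2·8 + 7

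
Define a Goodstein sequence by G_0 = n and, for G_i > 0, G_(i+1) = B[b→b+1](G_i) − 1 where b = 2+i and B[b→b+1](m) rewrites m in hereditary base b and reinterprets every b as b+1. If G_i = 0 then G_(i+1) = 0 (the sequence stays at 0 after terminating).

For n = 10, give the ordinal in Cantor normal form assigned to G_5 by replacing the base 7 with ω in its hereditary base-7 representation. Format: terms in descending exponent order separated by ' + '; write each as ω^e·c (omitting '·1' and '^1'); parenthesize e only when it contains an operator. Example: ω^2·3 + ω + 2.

[0] 10 ≡ 2^(2 + 1) + 2 (base 2). Lift 3: 84. −1: 83.
[1] 83 ≡ 3^(3 + 1) + 2 (base 3). Lift 4: 1026. −1: 1025.
[2] 1025 ≡ 4^(4 + 1) + 1 (base 4). Lift 5: 15626. −1: 15625.
[3] 15625 ≡ 5^(5 + 1) (base 5). Lift 6: 279936. −1: 279935.
[4] 279935 ≡ 5·6^6 + 5·6^5 + 5·6^4 + 5·6^3 + 5·6^2 + 5·6 + 5 (base 6). Lift 7: 4215755. −1: 4215754.
[5] 4215754 ≡ 5·7^7 + 5·7^5 + 5·7^4 + 5·7^3 + 5·7^2 + 5·7 + 4 (base 7). Lift 8: 84073324. −1: 84073323.

ω^ω·5 + ω^5·5 + ω^4·5 + ω^3·5 + ω^2·5 + ω·5 + 4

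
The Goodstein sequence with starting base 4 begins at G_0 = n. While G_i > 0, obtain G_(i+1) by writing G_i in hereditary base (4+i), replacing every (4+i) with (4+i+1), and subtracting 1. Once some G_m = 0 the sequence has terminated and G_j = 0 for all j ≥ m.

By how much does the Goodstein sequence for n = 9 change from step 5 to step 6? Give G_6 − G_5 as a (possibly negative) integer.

0

G_0 = 9. HB_4(9) = 2·4 + 1. Bump = 11. G_1 = 10.
G_1 = 10. HB_5(10) = 2·5. Bump = 12. G_2 = 11.
G_2 = 11. HB_6(11) = 6 + 5. Bump = 12. G_3 = 11.
G_3 = 11. HB_7(11) = 7 + 4. Bump = 12. G_4 = 11.
G_4 = 11. HB_8(11) = 8 + 3. Bump = 12. G_5 = 11.
G_5 = 11. HB_9(11) = 9 + 2. Bump = 12. G_6 = 11.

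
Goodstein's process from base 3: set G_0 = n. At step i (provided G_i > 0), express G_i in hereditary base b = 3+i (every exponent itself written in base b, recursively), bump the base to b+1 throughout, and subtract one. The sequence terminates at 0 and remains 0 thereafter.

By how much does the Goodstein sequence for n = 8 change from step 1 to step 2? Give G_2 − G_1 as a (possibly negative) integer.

1

(0) 8|_3 = 2·3 + 2 ↦ 2·4 + 2|_4 = 10 ⇒ 9
(1) 9|_4 = 2·4 + 1 ↦ 2·5 + 1|_5 = 11 ⇒ 10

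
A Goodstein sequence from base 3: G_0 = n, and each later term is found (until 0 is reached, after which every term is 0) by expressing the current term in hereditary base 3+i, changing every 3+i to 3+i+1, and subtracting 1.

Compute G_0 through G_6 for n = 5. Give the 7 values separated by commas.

5, 5, 5, 5, 4, 3, 2

(0) 5|_3 = 3 + 2 ↦ 4 + 2|_4 = 6 ⇒ 5
(1) 5|_4 = 4 + 1 ↦ 5 + 1|_5 = 6 ⇒ 5
(2) 5|_5 = 5 ↦ 6|_6 = 6 ⇒ 5
(3) 5|_6 = 5 ↦ 5|_7 = 5 ⇒ 4
(4) 4|_7 = 4 ↦ 4|_8 = 4 ⇒ 3
(5) 3|_8 = 3 ↦ 3|_9 = 3 ⇒ 2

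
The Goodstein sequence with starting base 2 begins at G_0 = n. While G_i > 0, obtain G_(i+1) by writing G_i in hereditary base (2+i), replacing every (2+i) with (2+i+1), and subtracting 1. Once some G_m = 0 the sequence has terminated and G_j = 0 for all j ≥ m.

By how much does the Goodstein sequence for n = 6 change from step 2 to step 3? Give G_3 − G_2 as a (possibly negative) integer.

2868

step 0: 6 = 2^2 + 2; sub 3 for 2: 3^3 + 3; = 30; G_1 = 30−1 = 29
step 1: 29 = 3^3 + 2; sub 4 for 3: 4^4 + 2; = 258; G_2 = 258−1 = 257
step 2: 257 = 4^4 + 1; sub 5 for 4: 5^5 + 1; = 3126; G_3 = 3126−1 = 3125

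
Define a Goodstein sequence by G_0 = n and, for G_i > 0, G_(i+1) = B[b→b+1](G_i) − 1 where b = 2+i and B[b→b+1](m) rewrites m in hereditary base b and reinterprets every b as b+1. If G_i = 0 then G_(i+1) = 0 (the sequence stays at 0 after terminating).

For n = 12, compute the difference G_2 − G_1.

step 0: 12 = 2^(2 + 1) + 2^2; sub 3 for 2: 3^(3 + 1) + 3^3; = 108; G_1 = 108−1 = 107
step 1: 107 = 3^(3 + 1) + 2·3^2 + 2·3 + 2; sub 4 for 3: 4^(4 + 1) + 2·4^2 + 2·4 + 2; = 1066; G_2 = 1066−1 = 1065

958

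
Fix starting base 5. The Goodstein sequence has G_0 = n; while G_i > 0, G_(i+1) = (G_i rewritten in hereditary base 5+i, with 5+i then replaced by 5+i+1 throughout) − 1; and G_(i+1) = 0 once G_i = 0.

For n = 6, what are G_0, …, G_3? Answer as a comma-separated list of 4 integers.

i=0: 6 = 5 + 1 (b=5); 5→6: 6 + 1 = 7; 7−1 = 6
i=1: 6 = 6 (b=6); 6→7: 7 = 7; 7−1 = 6
i=2: 6 = 6 (b=7); 7→8: 6 = 6; 6−1 = 5

6, 6, 6, 5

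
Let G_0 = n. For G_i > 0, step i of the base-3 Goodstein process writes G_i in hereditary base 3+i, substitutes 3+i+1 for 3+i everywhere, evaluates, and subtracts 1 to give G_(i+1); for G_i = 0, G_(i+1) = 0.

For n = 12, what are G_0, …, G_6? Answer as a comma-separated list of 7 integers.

[0] 12 ≡ 3^2 + 3 (base 3). Lift 4: 20. −1: 19.
[1] 19 ≡ 4^2 + 3 (base 4). Lift 5: 28. −1: 27.
[2] 27 ≡ 5^2 + 2 (base 5). Lift 6: 38. −1: 37.
[3] 37 ≡ 6^2 + 1 (base 6). Lift 7: 50. −1: 49.
[4] 49 ≡ 7^2 (base 7). Lift 8: 64. −1: 63.
[5] 63 ≡ 7·8 + 7 (base 8). Lift 9: 70. −1: 69.

12, 19, 27, 37, 49, 63, 69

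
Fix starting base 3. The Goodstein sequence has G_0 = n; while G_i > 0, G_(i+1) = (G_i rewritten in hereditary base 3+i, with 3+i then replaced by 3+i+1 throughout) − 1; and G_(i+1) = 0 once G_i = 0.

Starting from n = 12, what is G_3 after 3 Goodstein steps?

step 0: 12 = 3^2 + 3; sub 4 for 3: 4^2 + 4; = 20; G_1 = 20−1 = 19
step 1: 19 = 4^2 + 3; sub 5 for 4: 5^2 + 3; = 28; G_2 = 28−1 = 27
step 2: 27 = 5^2 + 2; sub 6 for 5: 6^2 + 2; = 38; G_3 = 38−1 = 37
step 3: 37 = 6^2 + 1; sub 7 for 6: 7^2 + 1; = 50; G_4 = 50−1 = 49

37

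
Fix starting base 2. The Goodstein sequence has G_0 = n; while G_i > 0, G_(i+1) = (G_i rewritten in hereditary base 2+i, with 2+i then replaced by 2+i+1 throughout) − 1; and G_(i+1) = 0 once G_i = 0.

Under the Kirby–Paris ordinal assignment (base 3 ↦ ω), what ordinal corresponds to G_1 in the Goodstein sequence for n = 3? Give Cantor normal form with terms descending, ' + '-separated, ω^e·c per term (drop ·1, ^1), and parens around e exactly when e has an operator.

G_0=3  [base 2] 2 + 1  →[2↦3]→  3 + 1 = 4  −1 ⇒ G_1=3
G_1=3  [base 3] 3  →[3↦4]→  4 = 4  −1 ⇒ G_2=3

ω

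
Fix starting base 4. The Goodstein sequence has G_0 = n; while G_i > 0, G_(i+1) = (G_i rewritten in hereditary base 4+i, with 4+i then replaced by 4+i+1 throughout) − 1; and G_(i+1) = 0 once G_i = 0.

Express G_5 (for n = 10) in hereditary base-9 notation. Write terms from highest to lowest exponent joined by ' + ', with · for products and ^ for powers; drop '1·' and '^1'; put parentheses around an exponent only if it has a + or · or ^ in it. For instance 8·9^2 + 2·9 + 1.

9 + 4

step 0: 10 = 2·4 + 2; sub 5 for 4: 2·5 + 2; = 12; G_1 = 12−1 = 11
step 1: 11 = 2·5 + 1; sub 6 for 5: 2·6 + 1; = 13; G_2 = 13−1 = 12
step 2: 12 = 2·6; sub 7 for 6: 2·7; = 14; G_3 = 14−1 = 13
step 3: 13 = 7 + 6; sub 8 for 7: 8 + 6; = 14; G_4 = 14−1 = 13
step 4: 13 = 8 + 5; sub 9 for 8: 9 + 5; = 14; G_5 = 14−1 = 13
step 5: 13 = 9 + 4; sub 10 for 9: 10 + 4; = 14; G_6 = 14−1 = 13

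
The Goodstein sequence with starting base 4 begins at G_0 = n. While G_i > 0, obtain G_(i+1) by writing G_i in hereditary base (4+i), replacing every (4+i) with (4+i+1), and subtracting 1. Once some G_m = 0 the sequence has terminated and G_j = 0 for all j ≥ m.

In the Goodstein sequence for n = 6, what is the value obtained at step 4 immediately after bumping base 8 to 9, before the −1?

5

G_0 = 6. HB_4(6) = 4 + 2. Bump = 7. G_1 = 6.
G_1 = 6. HB_5(6) = 5 + 1. Bump = 7. G_2 = 6.
G_2 = 6. HB_6(6) = 6. Bump = 7. G_3 = 6.
G_3 = 6. HB_7(6) = 6. Bump = 6. G_4 = 5.
G_4 = 5. HB_8(5) = 5. Bump = 5. G_5 = 4.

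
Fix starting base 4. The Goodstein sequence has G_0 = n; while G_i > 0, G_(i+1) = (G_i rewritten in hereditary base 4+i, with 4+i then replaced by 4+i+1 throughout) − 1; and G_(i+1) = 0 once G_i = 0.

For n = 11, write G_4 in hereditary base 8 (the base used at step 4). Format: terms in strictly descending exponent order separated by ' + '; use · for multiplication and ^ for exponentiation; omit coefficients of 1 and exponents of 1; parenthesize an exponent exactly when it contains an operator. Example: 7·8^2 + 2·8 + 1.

(0) 11|_4 = 2·4 + 3 ↦ 2·5 + 3|_5 = 13 ⇒ 12
(1) 12|_5 = 2·5 + 2 ↦ 2·6 + 2|_6 = 14 ⇒ 13
(2) 13|_6 = 2·6 + 1 ↦ 2·7 + 1|_7 = 15 ⇒ 14
(3) 14|_7 = 2·7 ↦ 2·8|_8 = 16 ⇒ 15

8 + 7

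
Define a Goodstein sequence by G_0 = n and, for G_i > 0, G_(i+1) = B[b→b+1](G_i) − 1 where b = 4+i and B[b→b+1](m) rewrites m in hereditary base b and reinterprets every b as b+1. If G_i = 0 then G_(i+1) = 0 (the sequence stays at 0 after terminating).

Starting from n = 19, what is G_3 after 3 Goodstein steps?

19 —HB4→ 4^2 + 3 —bump→ 5^2 + 3 = 28 —(−1)→ 27
27 —HB5→ 5^2 + 2 —bump→ 6^2 + 2 = 38 —(−1)→ 37
37 —HB6→ 6^2 + 1 —bump→ 7^2 + 1 = 50 —(−1)→ 49

49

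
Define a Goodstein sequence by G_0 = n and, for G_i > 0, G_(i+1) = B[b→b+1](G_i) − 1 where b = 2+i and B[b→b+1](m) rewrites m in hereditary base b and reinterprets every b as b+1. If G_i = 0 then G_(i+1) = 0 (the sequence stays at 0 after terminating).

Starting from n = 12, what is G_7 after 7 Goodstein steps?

G_0 = 12. HB_2(12) = 2^(2 + 1) + 2^2. Bump = 108. G_1 = 107.
G_1 = 107. HB_3(107) = 3^(3 + 1) + 2·3^2 + 2·3 + 2. Bump = 1066. G_2 = 1065.
G_2 = 1065. HB_4(1065) = 4^(4 + 1) + 2·4^2 + 2·4 + 1. Bump = 15686. G_3 = 15685.
G_3 = 15685. HB_5(15685) = 5^(5 + 1) + 2·5^2 + 2·5. Bump = 280020. G_4 = 280019.
G_4 = 280019. HB_6(280019) = 6^(6 + 1) + 2·6^2 + 6 + 5. Bump = 5764911. G_5 = 5764910.
G_5 = 5764910. HB_7(5764910) = 7^(7 + 1) + 2·7^2 + 7 + 4. Bump = 134217868. G_6 = 134217867.
G_6 = 134217867. HB_8(134217867) = 8^(8 + 1) + 2·8^2 + 8 + 3. Bump = 3486784575. G_7 = 3486784574.
G_7 = 3486784574. HB_9(3486784574) = 9^(9 + 1) + 2·9^2 + 9 + 2. Bump = 100000000212. G_8 = 100000000211.

3486784574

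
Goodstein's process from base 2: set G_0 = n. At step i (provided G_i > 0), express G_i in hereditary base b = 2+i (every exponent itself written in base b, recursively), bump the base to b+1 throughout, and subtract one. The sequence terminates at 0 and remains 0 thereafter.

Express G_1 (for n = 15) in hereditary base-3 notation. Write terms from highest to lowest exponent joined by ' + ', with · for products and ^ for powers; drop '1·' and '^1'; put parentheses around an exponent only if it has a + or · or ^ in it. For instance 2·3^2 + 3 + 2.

3^(3 + 1) + 3^3 + 3

(0) 15|_2 = 2^(2 + 1) + 2^2 + 2 + 1 ↦ 3^(3 + 1) + 3^3 + 3 + 1|_3 = 112 ⇒ 111
(1) 111|_3 = 3^(3 + 1) + 3^3 + 3 ↦ 4^(4 + 1) + 4^4 + 4|_4 = 1284 ⇒ 1283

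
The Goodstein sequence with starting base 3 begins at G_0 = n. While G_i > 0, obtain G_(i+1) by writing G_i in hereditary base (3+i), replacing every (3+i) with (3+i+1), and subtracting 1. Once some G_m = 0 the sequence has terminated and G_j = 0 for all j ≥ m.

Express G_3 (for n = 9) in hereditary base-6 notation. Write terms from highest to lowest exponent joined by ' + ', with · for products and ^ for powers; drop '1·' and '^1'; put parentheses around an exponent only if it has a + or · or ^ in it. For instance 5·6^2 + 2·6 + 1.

3·6 + 1

[0] 9 ≡ 3^2 (base 3). Lift 4: 16. −1: 15.
[1] 15 ≡ 3·4 + 3 (base 4). Lift 5: 18. −1: 17.
[2] 17 ≡ 3·5 + 2 (base 5). Lift 6: 20. −1: 19.
[3] 19 ≡ 3·6 + 1 (base 6). Lift 7: 22. −1: 21.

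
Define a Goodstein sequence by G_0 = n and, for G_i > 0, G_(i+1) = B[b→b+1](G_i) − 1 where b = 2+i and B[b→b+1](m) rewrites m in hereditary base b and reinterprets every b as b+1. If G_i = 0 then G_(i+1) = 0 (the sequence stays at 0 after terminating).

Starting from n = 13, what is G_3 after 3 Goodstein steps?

13 —HB2→ 2^(2 + 1) + 2^2 + 1 —bump→ 3^(3 + 1) + 3^3 + 1 = 109 —(−1)→ 108
108 —HB3→ 3^(3 + 1) + 3^3 —bump→ 4^(4 + 1) + 4^4 = 1280 —(−1)→ 1279
1279 —HB4→ 4^(4 + 1) + 3·4^3 + 3·4^2 + 3·4 + 3 —bump→ 5^(5 + 1) + 3·5^3 + 3·5^2 + 3·5 + 3 = 16093 —(−1)→ 16092

16092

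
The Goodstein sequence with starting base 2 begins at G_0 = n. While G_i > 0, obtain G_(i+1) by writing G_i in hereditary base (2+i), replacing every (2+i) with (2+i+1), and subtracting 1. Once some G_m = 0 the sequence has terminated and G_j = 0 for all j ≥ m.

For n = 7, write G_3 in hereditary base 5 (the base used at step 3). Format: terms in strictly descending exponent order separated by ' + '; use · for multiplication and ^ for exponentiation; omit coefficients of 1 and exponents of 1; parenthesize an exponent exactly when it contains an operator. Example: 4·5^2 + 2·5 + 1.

i=0: 7 = 2^2 + 2 + 1 (b=2); 2→3: 3^3 + 3 + 1 = 31; 31−1 = 30
i=1: 30 = 3^3 + 3 (b=3); 3→4: 4^4 + 4 = 260; 260−1 = 259
i=2: 259 = 4^4 + 3 (b=4); 4→5: 5^5 + 3 = 3128; 3128−1 = 3127
i=3: 3127 = 5^5 + 2 (b=5); 5→6: 6^6 + 2 = 46658; 46658−1 = 46657

5^5 + 2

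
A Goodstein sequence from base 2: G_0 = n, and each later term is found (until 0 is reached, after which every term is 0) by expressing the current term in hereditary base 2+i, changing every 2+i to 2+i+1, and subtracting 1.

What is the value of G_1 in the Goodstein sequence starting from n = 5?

G_0 = 5. HB_2(5) = 2^2 + 1. Bump = 28. G_1 = 27.
G_1 = 27. HB_3(27) = 3^3. Bump = 256. G_2 = 255.

27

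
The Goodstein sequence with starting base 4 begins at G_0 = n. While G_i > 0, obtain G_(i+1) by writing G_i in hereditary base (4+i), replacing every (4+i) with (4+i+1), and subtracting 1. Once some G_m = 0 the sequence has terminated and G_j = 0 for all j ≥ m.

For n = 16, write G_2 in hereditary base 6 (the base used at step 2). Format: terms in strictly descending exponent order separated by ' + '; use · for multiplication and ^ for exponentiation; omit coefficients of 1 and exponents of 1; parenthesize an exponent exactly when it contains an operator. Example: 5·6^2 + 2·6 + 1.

(0) 16|_4 = 4^2 ↦ 5^2|_5 = 25 ⇒ 24
(1) 24|_5 = 4·5 + 4 ↦ 4·6 + 4|_6 = 28 ⇒ 27

4·6 + 3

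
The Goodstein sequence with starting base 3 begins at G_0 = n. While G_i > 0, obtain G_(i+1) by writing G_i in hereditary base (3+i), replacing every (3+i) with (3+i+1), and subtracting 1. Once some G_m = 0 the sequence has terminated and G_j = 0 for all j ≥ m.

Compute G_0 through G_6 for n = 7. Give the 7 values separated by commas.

7 —HB3→ 2·3 + 1 —bump→ 2·4 + 1 = 9 —(−1)→ 8
8 —HB4→ 2·4 —bump→ 2·5 = 10 —(−1)→ 9
9 —HB5→ 5 + 4 —bump→ 6 + 4 = 10 —(−1)→ 9
9 —HB6→ 6 + 3 —bump→ 7 + 3 = 10 —(−1)→ 9
9 —HB7→ 7 + 2 —bump→ 8 + 2 = 10 —(−1)→ 9
9 —HB8→ 8 + 1 —bump→ 9 + 1 = 10 —(−1)→ 9

7, 8, 9, 9, 9, 9, 9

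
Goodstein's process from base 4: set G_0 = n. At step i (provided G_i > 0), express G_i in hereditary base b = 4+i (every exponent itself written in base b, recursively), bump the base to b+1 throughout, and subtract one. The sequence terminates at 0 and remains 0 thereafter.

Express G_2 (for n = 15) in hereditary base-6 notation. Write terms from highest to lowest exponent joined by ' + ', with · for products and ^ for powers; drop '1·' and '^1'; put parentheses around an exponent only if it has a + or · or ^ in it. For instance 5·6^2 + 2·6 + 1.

3·6 + 1

G_0=15  [base 4] 3·4 + 3  →[4↦5]→  3·5 + 3 = 18  −1 ⇒ G_1=17
G_1=17  [base 5] 3·5 + 2  →[5↦6]→  3·6 + 2 = 20  −1 ⇒ G_2=19
G_2=19  [base 6] 3·6 + 1  →[6↦7]→  3·7 + 1 = 22  −1 ⇒ G_3=21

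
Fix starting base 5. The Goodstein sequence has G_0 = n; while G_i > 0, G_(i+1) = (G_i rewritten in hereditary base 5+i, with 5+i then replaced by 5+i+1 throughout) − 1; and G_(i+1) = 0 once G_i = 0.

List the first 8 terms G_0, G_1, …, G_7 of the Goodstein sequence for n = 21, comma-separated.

21, 24, 27, 29, 31, 33, 35, 37

step 0: 21 = 4·5 + 1; sub 6 for 5: 4·6 + 1; = 25; G_1 = 25−1 = 24
step 1: 24 = 4·6; sub 7 for 6: 4·7; = 28; G_2 = 28−1 = 27
step 2: 27 = 3·7 + 6; sub 8 for 7: 3·8 + 6; = 30; G_3 = 30−1 = 29
step 3: 29 = 3·8 + 5; sub 9 for 8: 3·9 + 5; = 32; G_4 = 32−1 = 31
step 4: 31 = 3·9 + 4; sub 10 for 9: 3·10 + 4; = 34; G_5 = 34−1 = 33
step 5: 33 = 3·10 + 3; sub 11 for 10: 3·11 + 3; = 36; G_6 = 36−1 = 35
step 6: 35 = 3·11 + 2; sub 12 for 11: 3·12 + 2; = 38; G_7 = 38−1 = 37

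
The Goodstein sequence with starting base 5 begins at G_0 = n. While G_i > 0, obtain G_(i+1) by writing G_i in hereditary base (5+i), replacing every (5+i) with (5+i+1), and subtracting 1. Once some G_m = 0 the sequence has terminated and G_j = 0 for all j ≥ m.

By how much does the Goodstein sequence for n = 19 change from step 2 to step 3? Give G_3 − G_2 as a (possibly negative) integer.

2

G_0 = 19. HB_5(19) = 3·5 + 4. Bump = 22. G_1 = 21.
G_1 = 21. HB_6(21) = 3·6 + 3. Bump = 24. G_2 = 23.
G_2 = 23. HB_7(23) = 3·7 + 2. Bump = 26. G_3 = 25.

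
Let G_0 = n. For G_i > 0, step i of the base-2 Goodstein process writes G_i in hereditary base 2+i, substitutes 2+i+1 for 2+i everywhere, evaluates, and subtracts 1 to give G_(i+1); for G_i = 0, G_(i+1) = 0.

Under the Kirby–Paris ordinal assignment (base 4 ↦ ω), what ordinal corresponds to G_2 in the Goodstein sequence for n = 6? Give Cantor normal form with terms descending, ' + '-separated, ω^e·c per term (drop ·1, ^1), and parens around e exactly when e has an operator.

6 —HB2→ 2^2 + 2 —bump→ 3^3 + 3 = 30 —(−1)→ 29
29 —HB3→ 3^3 + 2 —bump→ 4^4 + 2 = 258 —(−1)→ 257
257 —HB4→ 4^4 + 1 —bump→ 5^5 + 1 = 3126 —(−1)→ 3125

ω^ω + 1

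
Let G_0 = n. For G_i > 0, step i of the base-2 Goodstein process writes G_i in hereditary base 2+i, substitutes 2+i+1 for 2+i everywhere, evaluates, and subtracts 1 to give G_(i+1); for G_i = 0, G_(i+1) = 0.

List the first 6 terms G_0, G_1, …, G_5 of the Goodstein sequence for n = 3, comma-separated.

base 2: 3 = 2 + 1; at 3: 3 + 1 = 4; next = 3
base 3: 3 = 3; at 4: 4 = 4; next = 3
base 4: 3 = 3; at 5: 3 = 3; next = 2
base 5: 2 = 2; at 6: 2 = 2; next = 1
base 6: 1 = 1; at 7: 1 = 1; next = 0

3, 3, 3, 2, 1, 0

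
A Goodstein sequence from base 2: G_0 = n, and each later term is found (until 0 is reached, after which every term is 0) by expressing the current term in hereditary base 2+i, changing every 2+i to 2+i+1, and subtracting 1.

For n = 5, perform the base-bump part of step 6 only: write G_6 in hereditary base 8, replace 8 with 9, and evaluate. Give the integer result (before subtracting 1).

2455

G_0=5  [base 2] 2^2 + 1  →[2↦3]→  3^3 + 1 = 28  −1 ⇒ G_1=27
G_1=27  [base 3] 3^3  →[3↦4]→  4^4 = 256  −1 ⇒ G_2=255
G_2=255  [base 4] 3·4^3 + 3·4^2 + 3·4 + 3  →[4↦5]→  3·5^3 + 3·5^2 + 3·5 + 3 = 468  −1 ⇒ G_3=467
G_3=467  [base 5] 3·5^3 + 3·5^2 + 3·5 + 2  →[5↦6]→  3·6^3 + 3·6^2 + 3·6 + 2 = 776  −1 ⇒ G_4=775
G_4=775  [base 6] 3·6^3 + 3·6^2 + 3·6 + 1  →[6↦7]→  3·7^3 + 3·7^2 + 3·7 + 1 = 1198  −1 ⇒ G_5=1197
G_5=1197  [base 7] 3·7^3 + 3·7^2 + 3·7  →[7↦8]→  3·8^3 + 3·8^2 + 3·8 = 1752  −1 ⇒ G_6=1751
G_6=1751  [base 8] 3·8^3 + 3·8^2 + 2·8 + 7  →[8↦9]→  3·9^3 + 3·9^2 + 2·9 + 7 = 2455  −1 ⇒ G_7=2454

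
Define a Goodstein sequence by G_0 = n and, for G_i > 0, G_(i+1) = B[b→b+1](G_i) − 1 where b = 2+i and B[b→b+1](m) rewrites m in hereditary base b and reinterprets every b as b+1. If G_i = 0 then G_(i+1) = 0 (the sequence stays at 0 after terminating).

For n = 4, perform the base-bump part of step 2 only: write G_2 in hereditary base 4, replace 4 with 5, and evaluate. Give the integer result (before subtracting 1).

i=0: 4 = 2^2 (b=2); 2→3: 3^3 = 27; 27−1 = 26
i=1: 26 = 2·3^2 + 2·3 + 2 (b=3); 3→4: 2·4^2 + 2·4 + 2 = 42; 42−1 = 41

61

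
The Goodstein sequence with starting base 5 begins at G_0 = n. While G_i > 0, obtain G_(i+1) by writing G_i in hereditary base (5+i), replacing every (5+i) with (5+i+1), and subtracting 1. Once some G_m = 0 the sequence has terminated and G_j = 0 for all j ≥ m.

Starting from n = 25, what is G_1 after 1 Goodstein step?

i=0: 25 = 5^2 (b=5); 5→6: 6^2 = 36; 36−1 = 35
i=1: 35 = 5·6 + 5 (b=6); 6→7: 5·7 + 5 = 40; 40−1 = 39

35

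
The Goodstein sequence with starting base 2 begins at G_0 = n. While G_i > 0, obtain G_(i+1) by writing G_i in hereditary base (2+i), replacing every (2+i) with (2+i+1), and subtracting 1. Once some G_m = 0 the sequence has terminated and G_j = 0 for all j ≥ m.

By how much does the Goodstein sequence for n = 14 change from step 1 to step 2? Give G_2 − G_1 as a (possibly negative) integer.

1171

[0] 14 ≡ 2^(2 + 1) + 2^2 + 2 (base 2). Lift 3: 111. −1: 110.
[1] 110 ≡ 3^(3 + 1) + 3^3 + 2 (base 3). Lift 4: 1282. −1: 1281.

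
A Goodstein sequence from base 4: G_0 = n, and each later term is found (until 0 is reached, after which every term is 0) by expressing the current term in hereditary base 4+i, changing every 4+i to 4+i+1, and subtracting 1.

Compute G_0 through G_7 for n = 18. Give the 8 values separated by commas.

G_0 = 18. HB_4(18) = 4^2 + 2. Bump = 27. G_1 = 26.
G_1 = 26. HB_5(26) = 5^2 + 1. Bump = 37. G_2 = 36.
G_2 = 36. HB_6(36) = 6^2. Bump = 49. G_3 = 48.
G_3 = 48. HB_7(48) = 6·7 + 6. Bump = 54. G_4 = 53.
G_4 = 53. HB_8(53) = 6·8 + 5. Bump = 59. G_5 = 58.
G_5 = 58. HB_9(58) = 6·9 + 4. Bump = 64. G_6 = 63.
G_6 = 63. HB_10(63) = 6·10 + 3. Bump = 69. G_7 = 68.

18, 26, 36, 48, 53, 58, 63, 68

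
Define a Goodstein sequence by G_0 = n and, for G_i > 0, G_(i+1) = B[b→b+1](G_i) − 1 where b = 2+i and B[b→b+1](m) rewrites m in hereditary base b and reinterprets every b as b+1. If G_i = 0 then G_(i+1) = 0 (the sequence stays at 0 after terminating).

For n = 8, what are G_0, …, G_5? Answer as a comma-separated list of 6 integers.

i=0: 8 = 2^(2 + 1) (b=2); 2→3: 3^(3 + 1) = 81; 81−1 = 80
i=1: 80 = 2·3^3 + 2·3^2 + 2·3 + 2 (b=3); 3→4: 2·4^4 + 2·4^2 + 2·4 + 2 = 554; 554−1 = 553
i=2: 553 = 2·4^4 + 2·4^2 + 2·4 + 1 (b=4); 4→5: 2·5^5 + 2·5^2 + 2·5 + 1 = 6311; 6311−1 = 6310
i=3: 6310 = 2·5^5 + 2·5^2 + 2·5 (b=5); 5→6: 2·6^6 + 2·6^2 + 2·6 = 93396; 93396−1 = 93395
i=4: 93395 = 2·6^6 + 2·6^2 + 6 + 5 (b=6); 6→7: 2·7^7 + 2·7^2 + 7 + 5 = 1647196; 1647196−1 = 1647195

8, 80, 553, 6310, 93395, 1647195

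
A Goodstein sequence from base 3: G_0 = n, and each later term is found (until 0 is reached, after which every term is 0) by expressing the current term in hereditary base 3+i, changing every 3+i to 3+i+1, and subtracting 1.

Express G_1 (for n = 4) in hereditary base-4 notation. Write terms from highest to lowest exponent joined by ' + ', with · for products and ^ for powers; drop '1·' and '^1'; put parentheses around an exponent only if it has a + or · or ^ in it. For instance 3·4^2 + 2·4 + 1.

4

G_0 = 4. HB_3(4) = 3 + 1. Bump = 5. G_1 = 4.
G_1 = 4. HB_4(4) = 4. Bump = 5. G_2 = 4.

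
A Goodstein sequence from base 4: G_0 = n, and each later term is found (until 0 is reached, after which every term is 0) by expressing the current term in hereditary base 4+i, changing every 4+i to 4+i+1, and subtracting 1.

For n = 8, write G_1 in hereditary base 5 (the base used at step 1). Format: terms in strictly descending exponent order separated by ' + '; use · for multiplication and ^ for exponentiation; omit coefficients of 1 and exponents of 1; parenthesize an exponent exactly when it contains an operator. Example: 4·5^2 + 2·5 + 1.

(0) 8|_4 = 2·4 ↦ 2·5|_5 = 10 ⇒ 9
(1) 9|_5 = 5 + 4 ↦ 6 + 4|_6 = 10 ⇒ 9

5 + 4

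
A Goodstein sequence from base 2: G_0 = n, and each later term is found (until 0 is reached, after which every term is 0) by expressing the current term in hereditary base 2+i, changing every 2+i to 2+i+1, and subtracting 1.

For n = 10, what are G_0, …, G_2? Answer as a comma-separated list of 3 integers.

G_0 = 10. HB_2(10) = 2^(2 + 1) + 2. Bump = 84. G_1 = 83.
G_1 = 83. HB_3(83) = 3^(3 + 1) + 2. Bump = 1026. G_2 = 1025.

10, 83, 1025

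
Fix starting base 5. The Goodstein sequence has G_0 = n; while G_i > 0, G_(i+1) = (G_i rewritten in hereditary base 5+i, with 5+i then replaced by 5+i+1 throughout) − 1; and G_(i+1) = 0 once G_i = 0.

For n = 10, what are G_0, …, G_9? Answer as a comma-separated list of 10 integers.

10, 11, 11, 11, 11, 11, 11, 11, 10, 9

i=0: 10 = 2·5 (b=5); 5→6: 2·6 = 12; 12−1 = 11
i=1: 11 = 6 + 5 (b=6); 6→7: 7 + 5 = 12; 12−1 = 11
i=2: 11 = 7 + 4 (b=7); 7→8: 8 + 4 = 12; 12−1 = 11
i=3: 11 = 8 + 3 (b=8); 8→9: 9 + 3 = 12; 12−1 = 11
i=4: 11 = 9 + 2 (b=9); 9→10: 10 + 2 = 12; 12−1 = 11
i=5: 11 = 10 + 1 (b=10); 10→11: 11 + 1 = 12; 12−1 = 11
i=6: 11 = 11 (b=11); 11→12: 12 = 12; 12−1 = 11
i=7: 11 = 11 (b=12); 12→13: 11 = 11; 11−1 = 10
i=8: 10 = 10 (b=13); 13→14: 10 = 10; 10−1 = 9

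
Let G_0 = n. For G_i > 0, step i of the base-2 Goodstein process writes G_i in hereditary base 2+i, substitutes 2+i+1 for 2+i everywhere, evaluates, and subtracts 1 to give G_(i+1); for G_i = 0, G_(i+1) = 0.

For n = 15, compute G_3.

18752

(0) 15|_2 = 2^(2 + 1) + 2^2 + 2 + 1 ↦ 3^(3 + 1) + 3^3 + 3 + 1|_3 = 112 ⇒ 111
(1) 111|_3 = 3^(3 + 1) + 3^3 + 3 ↦ 4^(4 + 1) + 4^4 + 4|_4 = 1284 ⇒ 1283
(2) 1283|_4 = 4^(4 + 1) + 4^4 + 3 ↦ 5^(5 + 1) + 5^5 + 3|_5 = 18753 ⇒ 18752
(3) 18752|_5 = 5^(5 + 1) + 5^5 + 2 ↦ 6^(6 + 1) + 6^6 + 2|_6 = 326594 ⇒ 326593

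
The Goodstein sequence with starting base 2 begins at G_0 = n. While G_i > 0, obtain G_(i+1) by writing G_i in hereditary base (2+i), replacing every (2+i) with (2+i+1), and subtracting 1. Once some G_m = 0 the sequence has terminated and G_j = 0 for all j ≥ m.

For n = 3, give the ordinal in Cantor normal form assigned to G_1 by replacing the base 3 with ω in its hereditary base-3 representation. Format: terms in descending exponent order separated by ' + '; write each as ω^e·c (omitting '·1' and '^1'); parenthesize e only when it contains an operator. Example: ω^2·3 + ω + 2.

[0] 3 ≡ 2 + 1 (base 2). Lift 3: 4. −1: 3.
[1] 3 ≡ 3 (base 3). Lift 4: 4. −1: 3.

ω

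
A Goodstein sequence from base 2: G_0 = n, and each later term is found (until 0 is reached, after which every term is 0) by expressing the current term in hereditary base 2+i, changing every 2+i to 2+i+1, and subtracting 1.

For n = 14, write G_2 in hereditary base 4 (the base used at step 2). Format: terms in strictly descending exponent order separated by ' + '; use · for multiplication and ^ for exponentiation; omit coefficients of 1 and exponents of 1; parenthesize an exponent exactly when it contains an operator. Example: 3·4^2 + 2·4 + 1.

step 0: 14 = 2^(2 + 1) + 2^2 + 2; sub 3 for 2: 3^(3 + 1) + 3^3 + 3; = 111; G_1 = 111−1 = 110
step 1: 110 = 3^(3 + 1) + 3^3 + 2; sub 4 for 3: 4^(4 + 1) + 4^4 + 2; = 1282; G_2 = 1282−1 = 1281

4^(4 + 1) + 4^4 + 1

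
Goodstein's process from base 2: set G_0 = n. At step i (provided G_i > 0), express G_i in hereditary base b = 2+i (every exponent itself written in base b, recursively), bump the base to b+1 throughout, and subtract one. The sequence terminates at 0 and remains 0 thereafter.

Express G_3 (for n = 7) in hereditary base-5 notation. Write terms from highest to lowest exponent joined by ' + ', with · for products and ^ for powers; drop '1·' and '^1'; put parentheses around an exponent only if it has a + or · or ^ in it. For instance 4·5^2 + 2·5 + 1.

5^5 + 2

base 2: 7 = 2^2 + 2 + 1; at 3: 3^3 + 3 + 1 = 31; next = 30
base 3: 30 = 3^3 + 3; at 4: 4^4 + 4 = 260; next = 259
base 4: 259 = 4^4 + 3; at 5: 5^5 + 3 = 3128; next = 3127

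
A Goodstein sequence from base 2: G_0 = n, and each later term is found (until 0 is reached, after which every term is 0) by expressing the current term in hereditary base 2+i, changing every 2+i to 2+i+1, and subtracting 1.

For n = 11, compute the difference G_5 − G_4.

5484864

G_0=11  [base 2] 2^(2 + 1) + 2 + 1  →[2↦3]→  3^(3 + 1) + 3 + 1 = 85  −1 ⇒ G_1=84
G_1=84  [base 3] 3^(3 + 1) + 3  →[3↦4]→  4^(4 + 1) + 4 = 1028  −1 ⇒ G_2=1027
G_2=1027  [base 4] 4^(4 + 1) + 3  →[4↦5]→  5^(5 + 1) + 3 = 15628  −1 ⇒ G_3=15627
G_3=15627  [base 5] 5^(5 + 1) + 2  →[5↦6]→  6^(6 + 1) + 2 = 279938  −1 ⇒ G_4=279937
G_4=279937  [base 6] 6^(6 + 1) + 1  →[6↦7]→  7^(7 + 1) + 1 = 5764802  −1 ⇒ G_5=5764801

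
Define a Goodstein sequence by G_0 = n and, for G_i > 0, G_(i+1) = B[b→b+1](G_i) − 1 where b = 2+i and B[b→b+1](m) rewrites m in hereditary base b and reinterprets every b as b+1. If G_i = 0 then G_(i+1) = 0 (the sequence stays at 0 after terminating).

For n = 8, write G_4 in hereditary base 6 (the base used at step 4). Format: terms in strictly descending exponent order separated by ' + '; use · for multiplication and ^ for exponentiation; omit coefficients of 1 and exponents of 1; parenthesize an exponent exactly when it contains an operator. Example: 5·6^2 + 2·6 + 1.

2·6^6 + 2·6^2 + 6 + 5

step 0: 8 = 2^(2 + 1); sub 3 for 2: 3^(3 + 1); = 81; G_1 = 81−1 = 80
step 1: 80 = 2·3^3 + 2·3^2 + 2·3 + 2; sub 4 for 3: 2·4^4 + 2·4^2 + 2·4 + 2; = 554; G_2 = 554−1 = 553
step 2: 553 = 2·4^4 + 2·4^2 + 2·4 + 1; sub 5 for 4: 2·5^5 + 2·5^2 + 2·5 + 1; = 6311; G_3 = 6311−1 = 6310
step 3: 6310 = 2·5^5 + 2·5^2 + 2·5; sub 6 for 5: 2·6^6 + 2·6^2 + 2·6; = 93396; G_4 = 93396−1 = 93395
step 4: 93395 = 2·6^6 + 2·6^2 + 6 + 5; sub 7 for 6: 2·7^7 + 2·7^2 + 7 + 5; = 1647196; G_5 = 1647196−1 = 1647195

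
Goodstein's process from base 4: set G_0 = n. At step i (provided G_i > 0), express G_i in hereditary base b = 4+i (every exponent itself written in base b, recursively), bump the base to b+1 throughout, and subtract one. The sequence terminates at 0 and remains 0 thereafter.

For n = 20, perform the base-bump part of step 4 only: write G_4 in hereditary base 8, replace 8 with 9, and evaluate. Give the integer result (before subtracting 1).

G_0 = 20. HB_4(20) = 4^2 + 4. Bump = 30. G_1 = 29.
G_1 = 29. HB_5(29) = 5^2 + 4. Bump = 40. G_2 = 39.
G_2 = 39. HB_6(39) = 6^2 + 3. Bump = 52. G_3 = 51.
G_3 = 51. HB_7(51) = 7^2 + 2. Bump = 66. G_4 = 65.
G_4 = 65. HB_8(65) = 8^2 + 1. Bump = 82. G_5 = 81.

82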